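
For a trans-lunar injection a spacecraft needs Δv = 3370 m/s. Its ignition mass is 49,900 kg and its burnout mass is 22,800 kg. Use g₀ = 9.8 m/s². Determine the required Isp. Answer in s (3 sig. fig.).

ln(m₀/m_f) = ln(49900/22800) = ln(2.189) = 0.7833.
From the ideal rocket equation, v_e = Δv / ln(m₀/m_f) = 3370 / 0.7833 = 4302.5 m/s.
Isp = v_e / g₀ = 4302.5 / 9.8 = 439.0 s.

Isp ≈ 439 s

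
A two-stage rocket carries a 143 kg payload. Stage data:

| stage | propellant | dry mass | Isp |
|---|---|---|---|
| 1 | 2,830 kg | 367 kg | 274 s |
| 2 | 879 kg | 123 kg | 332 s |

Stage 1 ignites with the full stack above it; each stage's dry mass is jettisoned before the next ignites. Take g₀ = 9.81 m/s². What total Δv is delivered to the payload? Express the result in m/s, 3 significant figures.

Δv ≈ 7590 m/s

Ignition mass of stage 1 = 2,830+367 + 879+123 + 143 = 4,342 kg.
Stage 1: m₀ = 4,342 kg, m_f = 4,342 − 2,830 = 1,512 kg; Δv = 274×9.81×ln(2.872) = 2687.9×1.0549 ≈ 2836 m/s.
Stage 2: m₀ = 1,145 kg, m_f = 1,145 − 879 = 266 kg; Δv = 332×9.81×ln(4.305) = 3256.9×1.4597 ≈ 4754 m/s.
Total Δv = 2836 + 4754 = 7590 m/s.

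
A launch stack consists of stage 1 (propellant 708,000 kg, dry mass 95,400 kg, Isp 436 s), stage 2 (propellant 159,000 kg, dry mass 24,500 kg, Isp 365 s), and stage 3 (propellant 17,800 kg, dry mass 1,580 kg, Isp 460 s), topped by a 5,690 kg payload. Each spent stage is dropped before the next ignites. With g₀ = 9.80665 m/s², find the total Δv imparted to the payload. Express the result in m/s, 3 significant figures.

Δv ≈ 15900 m/s

Ignition mass of stage 1 = 708,000+95,400 + 159,000+24,500 + 17,800+1,580 + 5,690 = 1,011,970 kg.
Stage 1: m₀ = 1,011,970 kg, m_f = 1,011,970 − 708,000 = 303,970 kg; Δv = 436×9.80665×ln(3.329) = 4275.7×1.2027 ≈ 5142 m/s.
Stage 2: m₀ = 208,570 kg, m_f = 208,570 − 159,000 = 49,570 kg; Δv = 365×9.80665×ln(4.208) = 3579.4×1.4369 ≈ 5143 m/s.
Stage 3: m₀ = 25,070 kg, m_f = 25,070 − 17,800 = 7,270 kg; Δv = 460×9.80665×ln(3.448) = 4511.1×1.2379 ≈ 5584 m/s.
Total Δv = 5142 + 5143 + 5584 = 15869 m/s.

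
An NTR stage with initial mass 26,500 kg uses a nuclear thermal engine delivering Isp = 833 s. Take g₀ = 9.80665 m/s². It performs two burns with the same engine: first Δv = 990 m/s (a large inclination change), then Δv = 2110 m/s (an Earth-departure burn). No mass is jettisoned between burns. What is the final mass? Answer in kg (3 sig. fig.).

v_e = Isp · g₀ = 833 × 9.80665 = 8168.9 m/s.
After the first burn: m = 26500 × exp(−990/8168.9) = 26500 × 0.88586 = 23,475.3 kg.
After the second burn: m = 23,475.3 × exp(−2110/8168.9) = 23,475.3 × 0.77237 = 18,131.6 kg.

final mass ≈ 18100 kg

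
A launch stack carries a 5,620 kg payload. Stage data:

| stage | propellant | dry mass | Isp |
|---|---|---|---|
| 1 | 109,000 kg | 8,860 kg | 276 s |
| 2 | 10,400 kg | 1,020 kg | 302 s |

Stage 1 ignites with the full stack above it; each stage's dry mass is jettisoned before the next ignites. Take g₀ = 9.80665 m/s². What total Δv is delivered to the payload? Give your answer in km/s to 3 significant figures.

Ignition mass of stage 1 = 109,000+8,860 + 10,400+1,020 + 5,620 = 134,900 kg.
Stage 1: m₀ = 134,900 kg, m_f = 134,900 − 109,000 = 25,900 kg; Δv = 276×9.80665×ln(5.208) = 2706.6×1.6503 ≈ 4467 m/s.
Stage 2: m₀ = 17,040 kg, m_f = 17,040 − 10,400 = 6,640 kg; Δv = 302×9.80665×ln(2.566) = 2961.6×0.9425 ≈ 2791 m/s.
Total Δv = 4467 + 2791 = 7258 m/s.

Δv ≈ 7.26 km/s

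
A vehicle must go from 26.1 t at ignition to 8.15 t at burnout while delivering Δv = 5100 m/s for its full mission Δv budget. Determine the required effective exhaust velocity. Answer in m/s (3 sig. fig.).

ln(m₀/m_f) = ln(26100/8150) = ln(3.202) = 1.1639.
v_e = Δv / ln(m₀/m_f) = 5100 / 1.1639 = 4381.8 m/s.

v_e ≈ 4380 m/s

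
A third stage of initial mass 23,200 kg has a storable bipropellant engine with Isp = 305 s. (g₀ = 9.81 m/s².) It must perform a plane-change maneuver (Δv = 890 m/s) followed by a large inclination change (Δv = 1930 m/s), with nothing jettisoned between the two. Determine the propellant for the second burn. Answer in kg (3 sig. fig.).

propellant for the second burn ≈ 8190 kg

v_e = Isp · g₀ = 305 × 9.81 = 2992.1 m/s.
After the first burn: m = 23200 × exp(−890/2992.1) = 23200 × 0.74271 = 17,230.9 kg.
After the second burn: m = 17,230.9 × exp(−1930/2992.1) = 17,230.9 × 0.52464 = 9,040.02 kg.
Second-burn propellant = 17,230.9 − 9,040.02 = 8,190.88 kg.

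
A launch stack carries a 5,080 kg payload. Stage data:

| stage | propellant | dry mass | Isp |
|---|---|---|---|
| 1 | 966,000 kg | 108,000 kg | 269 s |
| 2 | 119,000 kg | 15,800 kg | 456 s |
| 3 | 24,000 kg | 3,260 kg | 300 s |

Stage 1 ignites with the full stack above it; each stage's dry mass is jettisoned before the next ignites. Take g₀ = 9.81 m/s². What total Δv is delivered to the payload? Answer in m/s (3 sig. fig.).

Δv ≈ 13500 m/s

Ignition mass of stage 1 = 966,000+108,000 + 119,000+15,800 + 24,000+3,260 + 5,080 = 1,241,140 kg.
Stage 1: m₀ = 1,241,140 kg, m_f = 1,241,140 − 966,000 = 275,140 kg; Δv = 269×9.81×ln(4.511) = 2638.9×1.5065 ≈ 3976 m/s.
Stage 2: m₀ = 167,140 kg, m_f = 167,140 − 119,000 = 48,140 kg; Δv = 456×9.81×ln(3.472) = 4473.4×1.2447 ≈ 5568 m/s.
Stage 3: m₀ = 32,340 kg, m_f = 32,340 − 24,000 = 8,340 kg; Δv = 300×9.81×ln(3.878) = 2943.0×1.3552 ≈ 3988 m/s.
Total Δv = 3976 + 5568 + 3988 = 13532 m/s.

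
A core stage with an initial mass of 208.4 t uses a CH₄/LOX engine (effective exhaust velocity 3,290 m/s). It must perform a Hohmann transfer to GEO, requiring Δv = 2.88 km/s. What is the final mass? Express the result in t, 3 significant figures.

Using Δv = v_e ln(m₀/m_f): m₀/m_f = exp(Δv / v_e) = exp(2880 / 3290.0) = exp(0.8754) = 2.3998.
m_f = m₀ / 2.3998 = 208.4 / 2.3998 = 86.8406 t.

final mass ≈ 86.8 t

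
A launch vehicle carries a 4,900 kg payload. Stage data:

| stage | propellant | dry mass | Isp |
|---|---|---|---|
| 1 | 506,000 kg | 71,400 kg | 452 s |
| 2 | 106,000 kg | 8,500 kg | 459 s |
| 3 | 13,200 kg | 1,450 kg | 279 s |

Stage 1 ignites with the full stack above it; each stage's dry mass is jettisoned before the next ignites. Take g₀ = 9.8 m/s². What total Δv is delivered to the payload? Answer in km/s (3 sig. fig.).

Δv ≈ 15.6 km/s

Ignition mass of stage 1 = 506,000+71,400 + 106,000+8,500 + 13,200+1,450 + 4,900 = 711,450 kg.
Stage 1: m₀ = 711,450 kg, m_f = 711,450 − 506,000 = 205,450 kg; Δv = 452×9.8×ln(3.463) = 4429.6×1.2421 ≈ 5502 m/s.
Stage 2: m₀ = 134,050 kg, m_f = 134,050 − 106,000 = 28,050 kg; Δv = 459×9.8×ln(4.779) = 4498.2×1.5642 ≈ 7036 m/s.
Stage 3: m₀ = 19,550 kg, m_f = 19,550 − 13,200 = 6,350 kg; Δv = 279×9.8×ln(3.079) = 2734.2×1.1245 ≈ 3075 m/s.
Total Δv = 5502 + 7036 + 3075 = 15613 m/s.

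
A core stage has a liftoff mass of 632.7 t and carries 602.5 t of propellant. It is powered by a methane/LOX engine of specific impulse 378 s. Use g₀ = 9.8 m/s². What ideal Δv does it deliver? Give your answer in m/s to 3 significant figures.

v_e = Isp · g₀ = 378 × 9.8 = 3704.4 m/s.
m_f = m₀ − m_prop = 632.7 − 602.5 = 30.2 t.
From the ideal rocket equation, Δv = v_e · ln(m₀/m_f) = 3704.4 × ln(20.95) = 3704.4 × 3.0422 ≈ 11269.4 m/s.

Δv ≈ 11300 m/s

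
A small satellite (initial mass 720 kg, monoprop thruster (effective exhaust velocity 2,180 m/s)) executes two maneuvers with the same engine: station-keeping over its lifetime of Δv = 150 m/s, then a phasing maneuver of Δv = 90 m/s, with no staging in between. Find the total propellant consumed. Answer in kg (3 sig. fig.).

After the first burn: m = 720 × exp(−150/2180.0) = 720 × 0.93351 = 672.127 kg.
After the second burn: m = 672.127 × exp(−90/2180.0) = 672.127 × 0.95956 = 644.946 kg.
Total propellant = m₀ − m_final = 720 − 644.946 = 75.054 kg.

total propellant consumed ≈ 75.1 kg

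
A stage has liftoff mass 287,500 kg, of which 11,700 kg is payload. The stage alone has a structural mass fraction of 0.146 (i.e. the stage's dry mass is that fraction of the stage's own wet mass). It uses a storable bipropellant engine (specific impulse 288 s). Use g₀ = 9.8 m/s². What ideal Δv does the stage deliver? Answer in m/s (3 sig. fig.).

Stage wet mass = m₀ − payload = 287,500 − 11,700 = 275,800 kg.
Stage dry mass = ε × stage wet mass = 0.146 × 275,800 = 40,266.8 kg.
Burnout mass m_f = stage dry + payload = 40,266.8 + 11,700 = 51,966.8 kg.
v_e = Isp · g₀ = 288 × 9.8 = 2822.4 m/s.
Δv = v_e · ln(287,500/51,966.8) = 2822.4 × ln(5.532) = 2822.4 × 1.7106 ≈ 4828 m/s.

Δv ≈ 4830 m/s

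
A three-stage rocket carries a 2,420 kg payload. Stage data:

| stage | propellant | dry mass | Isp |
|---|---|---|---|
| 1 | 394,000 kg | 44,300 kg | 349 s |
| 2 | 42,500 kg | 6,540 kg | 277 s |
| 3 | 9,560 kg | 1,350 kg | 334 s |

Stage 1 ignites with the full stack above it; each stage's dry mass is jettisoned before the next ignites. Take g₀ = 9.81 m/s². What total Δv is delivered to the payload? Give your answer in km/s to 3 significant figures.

Ignition mass of stage 1 = 394,000+44,300 + 42,500+6,540 + 9,560+1,350 + 2,420 = 500,670 kg.
Stage 1: m₀ = 500,670 kg, m_f = 500,670 − 394,000 = 106,670 kg; Δv = 349×9.81×ln(4.694) = 3423.7×1.5462 ≈ 5294 m/s.
Stage 2: m₀ = 62,370 kg, m_f = 62,370 − 42,500 = 19,870 kg; Δv = 277×9.81×ln(3.139) = 2717.4×1.1439 ≈ 3108 m/s.
Stage 3: m₀ = 13,330 kg, m_f = 13,330 − 9,560 = 3,770 kg; Δv = 334×9.81×ln(3.536) = 3276.5×1.2629 ≈ 4138 m/s.
Total Δv = 5294 + 3108 + 4138 = 12540 m/s.

Δv ≈ 12.5 km/s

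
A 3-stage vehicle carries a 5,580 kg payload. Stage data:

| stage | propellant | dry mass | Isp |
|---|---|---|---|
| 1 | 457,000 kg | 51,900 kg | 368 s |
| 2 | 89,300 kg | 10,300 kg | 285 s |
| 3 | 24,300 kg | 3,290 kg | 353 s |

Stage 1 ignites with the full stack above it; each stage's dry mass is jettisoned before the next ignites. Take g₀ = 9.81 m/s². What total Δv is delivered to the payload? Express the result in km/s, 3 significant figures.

Δv ≈ 12.2 km/s

Ignition mass of stage 1 = 457,000+51,900 + 89,300+10,300 + 24,300+3,290 + 5,580 = 641,670 kg.
Stage 1: m₀ = 641,670 kg, m_f = 641,670 − 457,000 = 184,670 kg; Δv = 368×9.81×ln(3.475) = 3610.1×1.2455 ≈ 4496 m/s.
Stage 2: m₀ = 132,770 kg, m_f = 132,770 − 89,300 = 43,470 kg; Δv = 285×9.81×ln(3.054) = 2795.9×1.1165 ≈ 3122 m/s.
Stage 3: m₀ = 33,170 kg, m_f = 33,170 − 24,300 = 8,870 kg; Δv = 353×9.81×ln(3.74) = 3462.9×1.3190 ≈ 4568 m/s.
Total Δv = 4496 + 3122 + 4568 = 12186 m/s.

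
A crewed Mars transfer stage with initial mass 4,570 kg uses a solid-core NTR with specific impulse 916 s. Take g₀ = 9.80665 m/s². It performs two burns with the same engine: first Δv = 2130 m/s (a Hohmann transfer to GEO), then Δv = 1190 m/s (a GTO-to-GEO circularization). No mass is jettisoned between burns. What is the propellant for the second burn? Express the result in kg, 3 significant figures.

propellant for the second burn ≈ 447 kg

v_e = Isp · g₀ = 916 × 9.80665 = 8982.9 m/s.
After the first burn: m = 4570 × exp(−2130/8982.9) = 4570 × 0.78890 = 3,605.27 kg.
After the second burn: m = 3,605.27 × exp(−1190/8982.9) = 3,605.27 × 0.87593 = 3,157.96 kg.
Second-burn propellant = 3,605.27 − 3,157.96 = 447.31 kg.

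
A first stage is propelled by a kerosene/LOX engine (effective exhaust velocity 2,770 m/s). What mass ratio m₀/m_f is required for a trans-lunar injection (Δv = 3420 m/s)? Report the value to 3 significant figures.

mass ratio ≈ 3.44

Rocket equation: m₀/m_f = exp(Δv / v_e) = exp(3420 / 2770.0) = exp(1.2347) = 3.4372.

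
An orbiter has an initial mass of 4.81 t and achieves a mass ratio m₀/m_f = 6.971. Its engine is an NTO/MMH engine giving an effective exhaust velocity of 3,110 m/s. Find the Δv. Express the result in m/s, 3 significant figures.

From the ideal rocket equation, Δv = v_e · ln(6.971) = 3110.0 × 1.9418 ≈ 6038.9 m/s.

Δv ≈ 6040 m/s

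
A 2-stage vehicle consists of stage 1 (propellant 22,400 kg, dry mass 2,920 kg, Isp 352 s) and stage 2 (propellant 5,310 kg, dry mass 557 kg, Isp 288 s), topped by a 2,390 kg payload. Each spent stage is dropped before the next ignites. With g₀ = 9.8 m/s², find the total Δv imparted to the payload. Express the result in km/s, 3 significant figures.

Δv ≈ 6.70 km/s

Ignition mass of stage 1 = 22,400+2,920 + 5,310+557 + 2,390 = 33,577 kg.
Stage 1: m₀ = 33,577 kg, m_f = 33,577 − 22,400 = 11,177 kg; Δv = 352×9.8×ln(3.004) = 3449.6×1.1000 ≈ 3795 m/s.
Stage 2: m₀ = 8,257 kg, m_f = 8,257 − 5,310 = 2,947 kg; Δv = 288×9.8×ln(2.802) = 2822.4×1.0303 ≈ 2908 m/s.
Total Δv = 3795 + 2908 = 6703 m/s.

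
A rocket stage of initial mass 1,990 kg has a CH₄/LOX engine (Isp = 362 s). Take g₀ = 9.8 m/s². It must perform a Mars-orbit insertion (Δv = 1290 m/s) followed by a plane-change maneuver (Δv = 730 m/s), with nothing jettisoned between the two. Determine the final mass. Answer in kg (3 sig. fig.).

v_e = Isp · g₀ = 362 × 9.8 = 3547.6 m/s.
After the first burn: m = 1990 × exp(−1290/3547.6) = 1990 × 0.69515 = 1,383.35 kg.
After the second burn: m = 1,383.35 × exp(−730/3547.6) = 1,383.35 × 0.81402 = 1,126.07 kg.

final mass ≈ 1130 kg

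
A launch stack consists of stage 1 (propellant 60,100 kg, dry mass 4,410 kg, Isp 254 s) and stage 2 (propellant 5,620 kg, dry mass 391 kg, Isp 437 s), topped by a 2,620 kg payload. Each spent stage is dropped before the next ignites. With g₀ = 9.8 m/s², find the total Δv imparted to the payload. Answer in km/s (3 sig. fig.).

Δv ≈ 8.80 km/s

Ignition mass of stage 1 = 60,100+4,410 + 5,620+391 + 2,620 = 73,141 kg.
Stage 1: m₀ = 73,141 kg, m_f = 73,141 − 60,100 = 13,041 kg; Δv = 254×9.8×ln(5.609) = 2489.2×1.7243 ≈ 4292 m/s.
Stage 2: m₀ = 8,631 kg, m_f = 8,631 − 5,620 = 3,011 kg; Δv = 437×9.8×ln(2.866) = 4282.6×1.0531 ≈ 4510 m/s.
Total Δv = 4292 + 4510 = 8802 m/s.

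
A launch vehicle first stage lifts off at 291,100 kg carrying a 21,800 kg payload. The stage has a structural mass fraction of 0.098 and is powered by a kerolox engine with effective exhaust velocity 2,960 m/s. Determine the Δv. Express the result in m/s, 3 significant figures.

Δv ≈ 5320 m/s

Stage wet mass = m₀ − payload = 291,100 − 21,800 = 269,300 kg.
Stage dry mass = ε × stage wet mass = 0.098 × 269,300 = 26,391.4 kg.
Burnout mass m_f = stage dry + payload = 26,391.4 + 21,800 = 48,191.4 kg.
Using Δv = v_e ln(m₀/m_f): Δv = v_e · ln(291,100/48,191.4) = 2960.0 × ln(6.04) = 2960.0 × 1.7985 ≈ 5324 m/s.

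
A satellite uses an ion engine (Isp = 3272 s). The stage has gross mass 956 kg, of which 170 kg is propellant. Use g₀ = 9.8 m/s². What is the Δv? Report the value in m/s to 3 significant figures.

v_e = Isp · g₀ = 3272 × 9.8 = 32065.6 m/s.
m_f = m₀ − m_prop = 956 − 170 = 786 kg.
By the Tsiolkovsky rocket equation, Δv = v_e · ln(m₀/m_f) = 32065.6 × ln(1.216) = 32065.6 × 0.1958 ≈ 6278.5 m/s.

Δv ≈ 6280 m/s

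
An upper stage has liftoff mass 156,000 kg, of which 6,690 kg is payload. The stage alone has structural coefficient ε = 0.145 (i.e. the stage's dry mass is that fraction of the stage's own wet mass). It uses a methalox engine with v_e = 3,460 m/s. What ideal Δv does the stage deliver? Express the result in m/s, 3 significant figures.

Δv ≈ 5900 m/s

Stage wet mass = m₀ − payload = 156,000 − 6,690 = 149,310 kg.
Stage dry mass = ε × stage wet mass = 0.145 × 149,310 = 21,650 kg.
Burnout mass m_f = stage dry + payload = 21,650 + 6,690 = 28,340 kg.
Rocket equation: Δv = v_e · ln(156,000/28,340) = 3460.0 × ln(5.505) = 3460.0 × 1.7056 ≈ 5901 m/s.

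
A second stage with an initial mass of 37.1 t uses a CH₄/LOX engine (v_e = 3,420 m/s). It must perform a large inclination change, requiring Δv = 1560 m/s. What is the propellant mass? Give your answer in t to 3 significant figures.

propellant mass ≈ 13.6 t

From the ideal rocket equation, m₀/m_f = exp(Δv / v_e) = exp(1560 / 3420.0) = exp(0.4561) = 1.5780.
m_f = 37.1 / 1.5780 = 23.5108 t, so propellant = m₀ − m_f = 37.1 − 23.5108 = 13.5892 t.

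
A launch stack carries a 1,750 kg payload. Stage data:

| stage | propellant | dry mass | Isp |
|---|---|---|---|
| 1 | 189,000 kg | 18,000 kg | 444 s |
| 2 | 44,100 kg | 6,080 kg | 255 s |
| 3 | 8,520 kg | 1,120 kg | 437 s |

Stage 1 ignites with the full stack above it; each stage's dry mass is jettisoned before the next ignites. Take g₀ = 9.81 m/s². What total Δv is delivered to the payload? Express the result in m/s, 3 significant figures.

Δv ≈ 14400 m/s

Ignition mass of stage 1 = 189,000+18,000 + 44,100+6,080 + 8,520+1,120 + 1,750 = 268,570 kg.
Stage 1: m₀ = 268,570 kg, m_f = 268,570 − 189,000 = 79,570 kg; Δv = 444×9.81×ln(3.375) = 4355.6×1.2165 ≈ 5299 m/s.
Stage 2: m₀ = 61,570 kg, m_f = 61,570 − 44,100 = 17,470 kg; Δv = 255×9.81×ln(3.524) = 2501.6×1.2597 ≈ 3151 m/s.
Stage 3: m₀ = 11,390 kg, m_f = 11,390 − 8,520 = 2,870 kg; Δv = 437×9.81×ln(3.969) = 4287.0×1.3784 ≈ 5909 m/s.
Total Δv = 5299 + 3151 + 5909 = 14359 m/s.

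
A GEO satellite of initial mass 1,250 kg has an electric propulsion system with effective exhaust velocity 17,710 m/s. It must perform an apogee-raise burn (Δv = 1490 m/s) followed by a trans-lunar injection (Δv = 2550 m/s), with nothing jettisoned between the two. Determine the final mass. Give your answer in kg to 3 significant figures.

final mass ≈ 995 kg

After the first burn: m = 1250 × exp(−1490/17710.0) = 1250 × 0.91931 = 1,149.14 kg.
After the second burn: m = 1,149.14 × exp(−2550/17710.0) = 1,149.14 × 0.86590 = 995.04 kg.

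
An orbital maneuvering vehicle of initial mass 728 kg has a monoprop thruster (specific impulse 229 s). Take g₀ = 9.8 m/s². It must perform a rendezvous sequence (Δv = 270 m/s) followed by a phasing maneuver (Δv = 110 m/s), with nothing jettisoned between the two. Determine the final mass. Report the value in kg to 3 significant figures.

final mass ≈ 615 kg

v_e = Isp · g₀ = 229 × 9.8 = 2244.2 m/s.
After the first burn: m = 728 × exp(−270/2244.2) = 728 × 0.88665 = 645.481 kg.
After the second burn: m = 645.481 × exp(−110/2244.2) = 645.481 × 0.95217 = 614.608 kg.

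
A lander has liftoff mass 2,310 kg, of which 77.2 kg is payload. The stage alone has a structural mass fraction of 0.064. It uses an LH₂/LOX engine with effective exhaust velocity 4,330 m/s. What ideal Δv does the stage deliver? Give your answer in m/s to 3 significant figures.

Stage wet mass = m₀ − payload = 2,310 − 77.2 = 2,232.8 kg.
Stage dry mass = ε × stage wet mass = 0.064 × 2,232.8 = 142.899 kg.
Burnout mass m_f = stage dry + payload = 142.899 + 77.2 = 220.099 kg.
Δv = v_e · ln(2,310/220.099) = 4330.0 × ln(10.5) = 4330.0 × 2.3509 ≈ 10180 m/s.

Δv ≈ 10200 m/s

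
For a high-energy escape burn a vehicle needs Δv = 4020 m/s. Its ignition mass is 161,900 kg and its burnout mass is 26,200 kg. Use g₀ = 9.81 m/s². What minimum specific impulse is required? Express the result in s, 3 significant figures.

Isp ≈ 225 s

ln(m₀/m_f) = ln(161900/26200) = ln(6.179) = 1.8212.
v_e = Δv / ln(m₀/m_f) = 4020 / 1.8212 = 2207.3 m/s.
Isp = v_e / g₀ = 2207.3 / 9.81 = 225.0 s.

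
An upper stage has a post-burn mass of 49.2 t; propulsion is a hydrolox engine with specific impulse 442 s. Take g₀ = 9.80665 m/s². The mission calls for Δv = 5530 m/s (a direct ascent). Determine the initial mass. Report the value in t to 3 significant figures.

v_e = Isp · g₀ = 442 × 9.80665 = 4334.5 m/s.
m₀/m_f = exp(Δv / v_e) = exp(5530 / 4334.5) = exp(1.2758) = 3.5816.
m₀ = m_f × 3.5816 = 49.2 × 3.5816 = 176.215 t.

initial mass ≈ 176 t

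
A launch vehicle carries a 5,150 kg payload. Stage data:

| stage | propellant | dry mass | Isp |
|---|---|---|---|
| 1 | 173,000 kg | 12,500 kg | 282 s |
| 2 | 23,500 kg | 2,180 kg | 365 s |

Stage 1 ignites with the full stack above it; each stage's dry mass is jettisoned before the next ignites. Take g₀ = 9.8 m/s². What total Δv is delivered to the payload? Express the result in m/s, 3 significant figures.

Δv ≈ 9580 m/s

Ignition mass of stage 1 = 173,000+12,500 + 23,500+2,180 + 5,150 = 216,330 kg.
Stage 1: m₀ = 216,330 kg, m_f = 216,330 − 173,000 = 43,330 kg; Δv = 282×9.8×ln(4.993) = 2763.6×1.6080 ≈ 4444 m/s.
Stage 2: m₀ = 30,830 kg, m_f = 30,830 − 23,500 = 7,330 kg; Δv = 365×9.8×ln(4.206) = 3577.0×1.4365 ≈ 5138 m/s.
Total Δv = 4444 + 5138 = 9582 m/s.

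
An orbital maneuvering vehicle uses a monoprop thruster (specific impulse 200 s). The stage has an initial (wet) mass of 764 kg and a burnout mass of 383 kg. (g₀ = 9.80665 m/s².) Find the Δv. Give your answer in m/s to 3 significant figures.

Δv ≈ 1350 m/s

v_e = Isp · g₀ = 200 × 9.80665 = 1961.3 m/s.
Δv = v_e · ln(m₀/m_f) = 1961.3 × ln(1.995) = 1961.3 × 0.6905 ≈ 1354.4 m/s.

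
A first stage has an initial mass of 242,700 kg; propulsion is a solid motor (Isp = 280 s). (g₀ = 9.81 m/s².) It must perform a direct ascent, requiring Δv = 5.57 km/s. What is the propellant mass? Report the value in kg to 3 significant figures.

v_e = Isp · g₀ = 280 × 9.81 = 2746.8 m/s.
Using Δv = v_e ln(m₀/m_f): m₀/m_f = exp(Δv / v_e) = exp(5570 / 2746.8) = exp(2.0278) = 7.5975.
m_f = 242,700 / 7.5975 = 31,944.7 kg, so propellant = m₀ − m_f = 242,700 − 31,944.7 = 210,755.3 kg.

propellant mass ≈ 211000 kg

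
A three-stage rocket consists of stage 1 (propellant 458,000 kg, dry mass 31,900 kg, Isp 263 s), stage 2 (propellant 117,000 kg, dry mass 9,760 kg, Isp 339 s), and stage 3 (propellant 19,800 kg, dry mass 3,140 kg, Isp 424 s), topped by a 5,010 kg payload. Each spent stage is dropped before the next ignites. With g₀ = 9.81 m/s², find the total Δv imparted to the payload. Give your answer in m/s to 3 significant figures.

Δv ≈ 13000 m/s

Ignition mass of stage 1 = 458,000+31,900 + 117,000+9,760 + 19,800+3,140 + 5,010 = 644,610 kg.
Stage 1: m₀ = 644,610 kg, m_f = 644,610 − 458,000 = 186,610 kg; Δv = 263×9.81×ln(3.454) = 2580.0×1.2396 ≈ 3198 m/s.
Stage 2: m₀ = 154,710 kg, m_f = 154,710 − 117,000 = 37,710 kg; Δv = 339×9.81×ln(4.103) = 3325.6×1.4116 ≈ 4694 m/s.
Stage 3: m₀ = 27,950 kg, m_f = 27,950 − 19,800 = 8,150 kg; Δv = 424×9.81×ln(3.429) = 4159.4×1.2324 ≈ 5126 m/s.
Total Δv = 3198 + 4694 + 5126 = 13018 m/s.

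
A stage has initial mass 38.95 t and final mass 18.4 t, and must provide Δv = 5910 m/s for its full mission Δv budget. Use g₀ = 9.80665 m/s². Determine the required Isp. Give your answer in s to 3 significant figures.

Isp ≈ 804 s

ln(m₀/m_f) = ln(38950/18400) = ln(2.117) = 0.7499.
From the ideal rocket equation, v_e = Δv / ln(m₀/m_f) = 5910 / 0.7499 = 7880.8 m/s.
Isp = v_e / g₀ = 7880.8 / 9.80665 = 803.6 s.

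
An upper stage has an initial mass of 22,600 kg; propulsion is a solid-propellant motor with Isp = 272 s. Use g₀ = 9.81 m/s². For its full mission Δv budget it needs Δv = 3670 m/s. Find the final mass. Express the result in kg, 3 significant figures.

v_e = Isp · g₀ = 272 × 9.81 = 2668.3 m/s.
By the Tsiolkovsky rocket equation, m₀/m_f = exp(Δv / v_e) = exp(3670 / 2668.3) = exp(1.3754) = 3.9566.
m_f = m₀ / 3.9566 = 22,600 / 3.9566 = 5,711.97 kg.

final mass ≈ 5710 kg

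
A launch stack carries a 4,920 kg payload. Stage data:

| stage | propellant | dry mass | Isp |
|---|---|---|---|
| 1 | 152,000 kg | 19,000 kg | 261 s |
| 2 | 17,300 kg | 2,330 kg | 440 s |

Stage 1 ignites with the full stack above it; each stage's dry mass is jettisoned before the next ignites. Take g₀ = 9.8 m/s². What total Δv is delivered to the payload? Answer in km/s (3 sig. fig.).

Δv ≈ 9.10 km/s

Ignition mass of stage 1 = 152,000+19,000 + 17,300+2,330 + 4,920 = 195,550 kg.
Stage 1: m₀ = 195,550 kg, m_f = 195,550 − 152,000 = 43,550 kg; Δv = 261×9.8×ln(4.49) = 2557.8×1.5019 ≈ 3842 m/s.
Stage 2: m₀ = 24,550 kg, m_f = 24,550 − 17,300 = 7,250 kg; Δv = 440×9.8×ln(3.386) = 4312.0×1.2197 ≈ 5259 m/s.
Total Δv = 3842 + 5259 = 9101 m/s.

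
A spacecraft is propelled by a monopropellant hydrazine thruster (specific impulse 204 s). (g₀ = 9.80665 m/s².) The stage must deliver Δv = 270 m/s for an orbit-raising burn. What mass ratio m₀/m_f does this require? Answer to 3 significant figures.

v_e = Isp · g₀ = 204 × 9.80665 = 2000.6 m/s.
m₀/m_f = exp(Δv / v_e) = exp(270 / 2000.6) = exp(0.1350) = 1.1445.

mass ratio ≈ 1.14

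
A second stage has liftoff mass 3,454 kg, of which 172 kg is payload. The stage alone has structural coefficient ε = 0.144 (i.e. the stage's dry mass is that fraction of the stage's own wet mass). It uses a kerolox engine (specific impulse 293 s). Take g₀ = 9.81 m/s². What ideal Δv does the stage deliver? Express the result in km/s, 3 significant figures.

Δv ≈ 4.82 km/s

Stage wet mass = m₀ − payload = 3,454 − 172 = 3,282 kg.
Stage dry mass = ε × stage wet mass = 0.144 × 3,282 = 472.608 kg.
Burnout mass m_f = stage dry + payload = 472.608 + 172 = 644.608 kg.
v_e = Isp · g₀ = 293 × 9.81 = 2874.3 m/s.
Δv = v_e · ln(3,454/644.608) = 2874.3 × ln(5.358) = 2874.3 × 1.6786 ≈ 4825 m/s.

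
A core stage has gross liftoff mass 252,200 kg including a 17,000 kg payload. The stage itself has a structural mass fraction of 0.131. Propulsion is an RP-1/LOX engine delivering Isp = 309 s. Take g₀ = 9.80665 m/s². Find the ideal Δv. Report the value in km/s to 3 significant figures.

Δv ≈ 5.04 km/s

Stage wet mass = m₀ − payload = 252,200 − 17,000 = 235,200 kg.
Stage dry mass = ε × stage wet mass = 0.131 × 235,200 = 30,811.2 kg.
Burnout mass m_f = stage dry + payload = 30,811.2 + 17,000 = 47,811.2 kg.
v_e = Isp · g₀ = 309 × 9.80665 = 3030.3 m/s.
By the Tsiolkovsky rocket equation, Δv = v_e · ln(252,200/47,811.2) = 3030.3 × ln(5.275) = 3030.3 × 1.6630 ≈ 5039 m/s.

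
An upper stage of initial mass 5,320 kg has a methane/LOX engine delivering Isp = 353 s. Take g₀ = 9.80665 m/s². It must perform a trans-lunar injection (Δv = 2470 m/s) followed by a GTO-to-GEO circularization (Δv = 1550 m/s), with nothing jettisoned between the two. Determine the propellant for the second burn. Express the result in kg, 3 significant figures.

propellant for the second burn ≈ 941 kg

v_e = Isp · g₀ = 353 × 9.80665 = 3461.7 m/s.
After the first burn: m = 5320 × exp(−2470/3461.7) = 5320 × 0.48992 = 2,606.37 kg.
After the second burn: m = 2,606.37 × exp(−1550/3461.7) = 2,606.37 × 0.63906 = 1,665.63 kg.
Second-burn propellant = 2,606.37 − 1,665.63 = 940.74 kg.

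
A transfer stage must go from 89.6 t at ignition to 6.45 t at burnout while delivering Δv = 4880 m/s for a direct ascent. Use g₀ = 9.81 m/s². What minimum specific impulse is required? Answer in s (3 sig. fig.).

ln(m₀/m_f) = ln(89600/6450) = ln(13.89) = 2.6313.
By the Tsiolkovsky rocket equation, v_e = Δv / ln(m₀/m_f) = 4880 / 2.6313 = 1854.6 m/s.
Isp = v_e / g₀ = 1854.6 / 9.81 = 189.1 s.

Isp ≈ 189 s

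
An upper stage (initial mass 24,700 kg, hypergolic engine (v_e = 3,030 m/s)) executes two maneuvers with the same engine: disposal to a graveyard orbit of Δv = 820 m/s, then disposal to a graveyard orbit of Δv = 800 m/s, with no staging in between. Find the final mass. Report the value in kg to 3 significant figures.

final mass ≈ 14500 kg

After the first burn: m = 24700 × exp(−820/3030.0) = 24700 × 0.76290 = 18,843.6 kg.
After the second burn: m = 18,843.6 × exp(−800/3030.0) = 18,843.6 × 0.76795 = 14,470.9 kg.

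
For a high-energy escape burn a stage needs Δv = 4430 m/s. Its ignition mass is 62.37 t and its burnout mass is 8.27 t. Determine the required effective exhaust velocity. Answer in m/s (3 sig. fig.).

ln(m₀/m_f) = ln(62370/8270) = ln(7.542) = 2.0204.
Rocket equation: v_e = Δv / ln(m₀/m_f) = 4430 / 2.0204 = 2192.6 m/s.

v_e ≈ 2190 m/s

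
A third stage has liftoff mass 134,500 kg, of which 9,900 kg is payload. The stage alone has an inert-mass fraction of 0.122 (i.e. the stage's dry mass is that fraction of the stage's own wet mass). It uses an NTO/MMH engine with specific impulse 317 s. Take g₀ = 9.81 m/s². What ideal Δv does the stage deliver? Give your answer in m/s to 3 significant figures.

Δv ≈ 5220 m/s

Stage wet mass = m₀ − payload = 134,500 − 9,900 = 124,600 kg.
Stage dry mass = ε × stage wet mass = 0.122 × 124,600 = 15,201.2 kg.
Burnout mass m_f = stage dry + payload = 15,201.2 + 9,900 = 25,101.2 kg.
v_e = Isp · g₀ = 317 × 9.81 = 3109.8 m/s.
Rocket equation: Δv = v_e · ln(134,500/25,101.2) = 3109.8 × ln(5.358) = 3109.8 × 1.6786 ≈ 5220 m/s.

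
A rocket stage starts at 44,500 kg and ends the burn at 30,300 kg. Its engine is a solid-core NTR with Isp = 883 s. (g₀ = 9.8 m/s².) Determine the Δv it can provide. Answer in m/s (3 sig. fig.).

v_e = Isp · g₀ = 883 × 9.8 = 8653.4 m/s.
Δv = v_e · ln(m₀/m_f) = 8653.4 × ln(1.469) = 8653.4 × 0.3843 ≈ 3325.9 m/s.

Δv ≈ 3330 m/s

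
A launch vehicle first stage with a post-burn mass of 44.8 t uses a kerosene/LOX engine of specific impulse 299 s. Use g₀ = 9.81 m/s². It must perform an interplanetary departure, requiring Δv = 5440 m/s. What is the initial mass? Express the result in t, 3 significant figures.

v_e = Isp · g₀ = 299 × 9.81 = 2933.2 m/s.
Rocket equation: m₀/m_f = exp(Δv / v_e) = exp(5440 / 2933.2) = exp(1.8546) = 6.3894.
m₀ = m_f × 6.3894 = 44.8 × 6.3894 = 286.245 t.

initial mass ≈ 286 t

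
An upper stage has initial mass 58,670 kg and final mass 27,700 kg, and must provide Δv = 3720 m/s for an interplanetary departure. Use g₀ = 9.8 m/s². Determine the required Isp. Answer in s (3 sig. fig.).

Isp ≈ 506 s

ln(m₀/m_f) = ln(58670/27700) = ln(2.118) = 0.7505.
By the Tsiolkovsky rocket equation, v_e = Δv / ln(m₀/m_f) = 3720 / 0.7505 = 4956.7 m/s.
Isp = v_e / g₀ = 4956.7 / 9.8 = 505.8 s.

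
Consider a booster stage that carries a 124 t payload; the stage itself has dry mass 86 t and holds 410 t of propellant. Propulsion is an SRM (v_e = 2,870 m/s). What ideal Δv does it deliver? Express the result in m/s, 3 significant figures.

Δv ≈ 3110 m/s

m₀ = payload + dry + propellant = 124 + 86 + 410 = 620 t.
m_f = payload + dry = 124 + 86 = 210 t.
Using Δv = v_e ln(m₀/m_f): Δv = v_e · ln(m₀/m_f) = 2870.0 × ln(2.952) = 2870.0 × 1.0826 ≈ 3107.1 m/s.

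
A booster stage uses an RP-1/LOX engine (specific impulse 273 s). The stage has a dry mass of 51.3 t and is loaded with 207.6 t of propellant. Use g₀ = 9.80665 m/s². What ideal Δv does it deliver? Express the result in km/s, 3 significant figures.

v_e = Isp · g₀ = 273 × 9.80665 = 2677.2 m/s.
m₀ = m_dry + m_prop = 51.3 + 207.6 = 258.9 t.
Δv = v_e · ln(m₀/m_f) = 2677.2 × ln(5.047) = 2677.2 × 1.6188 ≈ 4333.7 m/s.

Δv ≈ 4.33 km/s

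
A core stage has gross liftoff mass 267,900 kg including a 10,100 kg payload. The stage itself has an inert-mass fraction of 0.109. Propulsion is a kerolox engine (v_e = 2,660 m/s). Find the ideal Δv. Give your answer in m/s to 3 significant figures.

Δv ≈ 5180 m/s

Stage wet mass = m₀ − payload = 267,900 − 10,100 = 257,800 kg.
Stage dry mass = ε × stage wet mass = 0.109 × 257,800 = 28,100.2 kg.
Burnout mass m_f = stage dry + payload = 28,100.2 + 10,100 = 38,200.2 kg.
By the Tsiolkovsky rocket equation, Δv = v_e · ln(267,900/38,200.2) = 2660.0 × ln(7.013) = 2660.0 × 1.9478 ≈ 5181 m/s.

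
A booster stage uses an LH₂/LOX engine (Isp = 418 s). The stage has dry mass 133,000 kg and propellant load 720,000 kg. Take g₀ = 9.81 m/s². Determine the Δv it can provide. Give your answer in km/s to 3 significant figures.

v_e = Isp · g₀ = 418 × 9.81 = 4100.6 m/s.
m₀ = m_dry + m_prop = 133,000 + 720,000 = 853,000 kg.
By the Tsiolkovsky rocket equation, Δv = v_e · ln(m₀/m_f) = 4100.6 × ln(6.414) = 4100.6 × 1.8584 ≈ 7620.6 m/s.

Δv ≈ 7.62 km/s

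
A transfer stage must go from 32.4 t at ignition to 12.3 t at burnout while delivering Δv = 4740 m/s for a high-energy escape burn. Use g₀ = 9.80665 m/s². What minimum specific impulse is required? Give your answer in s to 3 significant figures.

ln(m₀/m_f) = ln(32400/12300) = ln(2.634) = 0.9686.
v_e = Δv / ln(m₀/m_f) = 4740 / 0.9686 = 4893.9 m/s.
Isp = v_e / g₀ = 4893.9 / 9.80665 = 499.0 s.

Isp ≈ 499 s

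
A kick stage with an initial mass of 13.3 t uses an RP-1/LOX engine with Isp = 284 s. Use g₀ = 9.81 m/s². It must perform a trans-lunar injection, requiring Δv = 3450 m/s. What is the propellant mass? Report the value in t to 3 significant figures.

v_e = Isp · g₀ = 284 × 9.81 = 2786.0 m/s.
Using Δv = v_e ln(m₀/m_f): m₀/m_f = exp(Δv / v_e) = exp(3450 / 2786.0) = exp(1.2383) = 3.4498.
m_f = 13.3 / 3.4498 = 3.8553 t, so propellant = m₀ − m_f = 13.3 − 3.8553 = 9.4447 t.

propellant mass ≈ 9.44 t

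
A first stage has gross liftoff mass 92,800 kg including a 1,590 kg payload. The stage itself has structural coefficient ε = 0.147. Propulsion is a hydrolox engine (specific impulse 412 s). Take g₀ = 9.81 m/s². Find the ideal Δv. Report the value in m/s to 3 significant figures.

Stage wet mass = m₀ − payload = 92,800 − 1,590 = 91,210 kg.
Stage dry mass = ε × stage wet mass = 0.147 × 91,210 = 13,407.9 kg.
Burnout mass m_f = stage dry + payload = 13,407.9 + 1,590 = 14,997.9 kg.
v_e = Isp · g₀ = 412 × 9.81 = 4041.7 m/s.
From the ideal rocket equation, Δv = v_e · ln(92,800/14,997.9) = 4041.7 × ln(6.188) = 4041.7 × 1.8225 ≈ 7366 m/s.

Δv ≈ 7370 m/s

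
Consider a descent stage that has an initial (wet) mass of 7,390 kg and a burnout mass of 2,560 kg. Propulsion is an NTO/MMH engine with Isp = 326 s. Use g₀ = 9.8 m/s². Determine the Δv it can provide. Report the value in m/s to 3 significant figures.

Δv ≈ 3390 m/s

v_e = Isp · g₀ = 326 × 9.8 = 3194.8 m/s.
By the Tsiolkovsky rocket equation, Δv = v_e · ln(m₀/m_f) = 3194.8 × ln(2.887) = 3194.8 × 1.0601 ≈ 3386.9 m/s.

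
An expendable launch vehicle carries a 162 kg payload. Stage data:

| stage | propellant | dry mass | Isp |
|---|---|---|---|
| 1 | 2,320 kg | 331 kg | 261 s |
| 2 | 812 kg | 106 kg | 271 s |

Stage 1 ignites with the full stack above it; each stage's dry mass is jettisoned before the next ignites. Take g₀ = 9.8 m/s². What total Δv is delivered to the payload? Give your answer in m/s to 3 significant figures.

Δv ≈ 6190 m/s

Ignition mass of stage 1 = 2,320+331 + 812+106 + 162 = 3,731 kg.
Stage 1: m₀ = 3,731 kg, m_f = 3,731 − 2,320 = 1,411 kg; Δv = 261×9.8×ln(2.644) = 2557.8×0.9724 ≈ 2487 m/s.
Stage 2: m₀ = 1,080 kg, m_f = 1,080 − 812 = 268 kg; Δv = 271×9.8×ln(4.03) = 2655.8×1.3937 ≈ 3701 m/s.
Total Δv = 2487 + 3701 = 6188 m/s.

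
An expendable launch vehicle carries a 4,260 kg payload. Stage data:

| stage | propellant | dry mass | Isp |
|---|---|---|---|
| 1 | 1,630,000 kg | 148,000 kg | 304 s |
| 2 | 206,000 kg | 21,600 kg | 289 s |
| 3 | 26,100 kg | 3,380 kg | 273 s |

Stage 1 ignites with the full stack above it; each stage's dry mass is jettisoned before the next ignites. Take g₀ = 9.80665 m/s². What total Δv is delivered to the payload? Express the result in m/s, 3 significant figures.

Ignition mass of stage 1 = 1,630,000+148,000 + 206,000+21,600 + 26,100+3,380 + 4,260 = 2,039,340 kg.
Stage 1: m₀ = 2,039,340 kg, m_f = 2,039,340 − 1,630,000 = 409,340 kg; Δv = 304×9.80665×ln(4.982) = 2981.2×1.6058 ≈ 4787 m/s.
Stage 2: m₀ = 261,340 kg, m_f = 261,340 − 206,000 = 55,340 kg; Δv = 289×9.80665×ln(4.722) = 2834.1×1.5523 ≈ 4399 m/s.
Stage 3: m₀ = 33,740 kg, m_f = 33,740 − 26,100 = 7,640 kg; Δv = 273×9.80665×ln(4.416) = 2677.2×1.4853 ≈ 3976 m/s.
Total Δv = 4787 + 4399 + 3976 = 13162 m/s.

Δv ≈ 13200 m/s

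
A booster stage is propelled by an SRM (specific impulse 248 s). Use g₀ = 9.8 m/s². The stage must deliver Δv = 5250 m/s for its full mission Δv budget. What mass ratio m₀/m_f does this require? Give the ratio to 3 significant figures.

mass ratio ≈ 8.67

v_e = Isp · g₀ = 248 × 9.8 = 2430.4 m/s.
By the Tsiolkovsky rocket equation, m₀/m_f = exp(Δv / v_e) = exp(5250 / 2430.4) = exp(2.1601) = 8.6723.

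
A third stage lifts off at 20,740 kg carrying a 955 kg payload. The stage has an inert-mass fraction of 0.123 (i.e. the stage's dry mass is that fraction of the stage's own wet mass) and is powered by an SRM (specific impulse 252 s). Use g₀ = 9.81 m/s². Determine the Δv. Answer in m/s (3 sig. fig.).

Δv ≈ 4480 m/s

Stage wet mass = m₀ − payload = 20,740 − 955 = 19,785 kg.
Stage dry mass = ε × stage wet mass = 0.123 × 19,785 = 2,433.56 kg.
Burnout mass m_f = stage dry + payload = 2,433.56 + 955 = 3,388.56 kg.
v_e = Isp · g₀ = 252 × 9.81 = 2472.1 m/s.
Δv = v_e · ln(20,740/3,388.56) = 2472.1 × ln(6.121) = 2472.1 × 1.8117 ≈ 4479 m/s.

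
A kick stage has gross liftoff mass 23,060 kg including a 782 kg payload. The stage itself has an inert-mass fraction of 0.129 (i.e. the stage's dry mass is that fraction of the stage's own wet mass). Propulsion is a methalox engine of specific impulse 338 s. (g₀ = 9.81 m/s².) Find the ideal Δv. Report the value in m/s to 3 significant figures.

Δv ≈ 6110 m/s

Stage wet mass = m₀ − payload = 23,060 − 782 = 22,278 kg.
Stage dry mass = ε × stage wet mass = 0.129 × 22,278 = 2,873.86 kg.
Burnout mass m_f = stage dry + payload = 2,873.86 + 782 = 3,655.86 kg.
v_e = Isp · g₀ = 338 × 9.81 = 3315.8 m/s.
Rocket equation: Δv = v_e · ln(23,060/3,655.86) = 3315.8 × ln(6.308) = 3315.8 × 1.8418 ≈ 6107 m/s.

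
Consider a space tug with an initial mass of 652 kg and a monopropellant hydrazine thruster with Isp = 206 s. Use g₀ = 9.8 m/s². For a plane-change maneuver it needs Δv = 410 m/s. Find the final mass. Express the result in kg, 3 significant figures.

final mass ≈ 532 kg

v_e = Isp · g₀ = 206 × 9.8 = 2018.8 m/s.
m₀/m_f = exp(Δv / v_e) = exp(410 / 2018.8) = exp(0.2031) = 1.2252.
m_f = m₀ / 1.2252 = 652 / 1.2252 = 532.158 kg.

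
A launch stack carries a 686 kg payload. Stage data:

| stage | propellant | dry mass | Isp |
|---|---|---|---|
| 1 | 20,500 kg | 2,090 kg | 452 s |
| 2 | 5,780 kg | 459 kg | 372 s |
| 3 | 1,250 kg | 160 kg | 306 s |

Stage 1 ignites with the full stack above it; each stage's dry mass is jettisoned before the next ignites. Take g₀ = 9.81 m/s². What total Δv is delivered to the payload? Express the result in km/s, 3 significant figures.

Ignition mass of stage 1 = 20,500+2,090 + 5,780+459 + 1,250+160 + 686 = 30,925 kg.
Stage 1: m₀ = 30,925 kg, m_f = 30,925 − 20,500 = 10,425 kg; Δv = 452×9.81×ln(2.966) = 4434.1×1.0874 ≈ 4821 m/s.
Stage 2: m₀ = 8,335 kg, m_f = 8,335 − 5,780 = 2,555 kg; Δv = 372×9.81×ln(3.262) = 3649.3×1.1824 ≈ 4315 m/s.
Stage 3: m₀ = 2,096 kg, m_f = 2,096 − 1,250 = 846 kg; Δv = 306×9.81×ln(2.478) = 3001.9×0.9073 ≈ 2723 m/s.
Total Δv = 4821 + 4315 + 2723 = 11859 m/s.

Δv ≈ 11.9 km/s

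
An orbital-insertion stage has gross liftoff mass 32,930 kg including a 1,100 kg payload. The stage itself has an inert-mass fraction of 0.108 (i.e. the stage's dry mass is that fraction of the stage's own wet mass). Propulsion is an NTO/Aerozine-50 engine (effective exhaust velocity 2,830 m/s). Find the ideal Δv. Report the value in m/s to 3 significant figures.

Stage wet mass = m₀ − payload = 32,930 − 1,100 = 31,830 kg.
Stage dry mass = ε × stage wet mass = 0.108 × 31,830 = 3,437.64 kg.
Burnout mass m_f = stage dry + payload = 3,437.64 + 1,100 = 4,537.64 kg.
Δv = v_e · ln(32,930/4,537.64) = 2830.0 × ln(7.257) = 2830.0 × 1.9820 ≈ 5609 m/s.

Δv ≈ 5610 m/s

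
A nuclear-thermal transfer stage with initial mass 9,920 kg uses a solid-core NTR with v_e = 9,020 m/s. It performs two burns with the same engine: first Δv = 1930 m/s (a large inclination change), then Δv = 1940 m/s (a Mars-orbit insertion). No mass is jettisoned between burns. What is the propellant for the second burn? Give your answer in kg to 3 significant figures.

After the first burn: m = 9920 × exp(−1930/9020.0) = 9920 × 0.80737 = 8,009.11 kg.
After the second burn: m = 8,009.11 × exp(−1940/9020.0) = 8,009.11 × 0.80648 = 6,459.19 kg.
Second-burn propellant = 8,009.11 − 6,459.19 = 1,549.92 kg.

propellant for the second burn ≈ 1550 kg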